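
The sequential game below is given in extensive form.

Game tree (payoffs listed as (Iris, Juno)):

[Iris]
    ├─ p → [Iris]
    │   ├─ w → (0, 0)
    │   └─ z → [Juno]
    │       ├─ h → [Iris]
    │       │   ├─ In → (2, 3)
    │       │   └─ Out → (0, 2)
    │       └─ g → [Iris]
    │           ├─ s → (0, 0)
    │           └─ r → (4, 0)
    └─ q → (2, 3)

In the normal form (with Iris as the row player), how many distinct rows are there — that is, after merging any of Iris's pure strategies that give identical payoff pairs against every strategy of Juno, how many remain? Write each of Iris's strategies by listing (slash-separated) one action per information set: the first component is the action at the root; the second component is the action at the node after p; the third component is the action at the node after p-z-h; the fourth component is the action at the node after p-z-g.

6

Iris has 16 pure strategies: p/w/In/s, p/w/In/r, p/w/Out/s, p/w/Out/r, p/z/In/s, p/z/In/r, p/z/Out/s, p/z/Out/r, q/w/In/s, q/w/In/r, q/w/Out/s, q/w/Out/r, q/z/In/s, q/z/In/r, q/z/Out/s, q/z/Out/r. Columns: h, g.
{p/w/In/s, p/w/In/r, p/w/Out/s, p/w/Out/r} → row (0,0) (0,0)
{p/z/In/s} → row (2,3) (0,0)
{p/z/In/r} → row (2,3) (4,0)
{p/z/Out/s} → row (0,2) (0,0)
{p/z/Out/r} → row (0,2) (4,0)
{q/w/In/s, q/w/In/r, q/w/Out/s, q/w/Out/r, q/z/In/s, q/z/In/r, q/z/Out/s, q/z/Out/r} → row (2,3) (2,3)
That's 6 distinct rows out of 16 strategies.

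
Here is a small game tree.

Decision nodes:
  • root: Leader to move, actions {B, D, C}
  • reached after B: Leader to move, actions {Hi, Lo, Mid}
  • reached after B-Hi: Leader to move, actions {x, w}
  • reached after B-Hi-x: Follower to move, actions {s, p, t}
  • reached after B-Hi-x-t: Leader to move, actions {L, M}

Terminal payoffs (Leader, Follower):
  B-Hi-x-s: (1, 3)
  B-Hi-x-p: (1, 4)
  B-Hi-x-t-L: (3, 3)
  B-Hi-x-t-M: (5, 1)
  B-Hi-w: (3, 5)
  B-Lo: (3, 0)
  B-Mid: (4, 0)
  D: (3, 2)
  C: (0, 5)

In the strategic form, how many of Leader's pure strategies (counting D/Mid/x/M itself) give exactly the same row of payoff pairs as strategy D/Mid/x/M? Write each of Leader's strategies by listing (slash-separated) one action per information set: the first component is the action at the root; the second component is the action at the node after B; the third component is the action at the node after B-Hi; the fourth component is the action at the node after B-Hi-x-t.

Row for D/Mid/x/M (columns s, p, t): (3,2) (3,2) (3,2).
Under D/Mid/x/M, Leader's choice at the node after B and at the node after B-Hi and at the node after B-Hi-x-t can never be reached regardless of what Follower does, so varying those choices leaves every outcome unchanged.
Holding the reachable choices fixed and varying the unreachable ones freely already gives 3 × 2 × 2 = 12 equivalent strategies.
No other strategy reproduces this row, so those 12 are the full class: D/Hi/x/L, D/Hi/x/M, D/Hi/w/L, D/Hi/w/M, D/Lo/x/L, D/Lo/x/M, D/Lo/w/L, D/Lo/w/M, D/Mid/x/L, D/Mid/x/M, D/Mid/w/L, D/Mid/w/M.

12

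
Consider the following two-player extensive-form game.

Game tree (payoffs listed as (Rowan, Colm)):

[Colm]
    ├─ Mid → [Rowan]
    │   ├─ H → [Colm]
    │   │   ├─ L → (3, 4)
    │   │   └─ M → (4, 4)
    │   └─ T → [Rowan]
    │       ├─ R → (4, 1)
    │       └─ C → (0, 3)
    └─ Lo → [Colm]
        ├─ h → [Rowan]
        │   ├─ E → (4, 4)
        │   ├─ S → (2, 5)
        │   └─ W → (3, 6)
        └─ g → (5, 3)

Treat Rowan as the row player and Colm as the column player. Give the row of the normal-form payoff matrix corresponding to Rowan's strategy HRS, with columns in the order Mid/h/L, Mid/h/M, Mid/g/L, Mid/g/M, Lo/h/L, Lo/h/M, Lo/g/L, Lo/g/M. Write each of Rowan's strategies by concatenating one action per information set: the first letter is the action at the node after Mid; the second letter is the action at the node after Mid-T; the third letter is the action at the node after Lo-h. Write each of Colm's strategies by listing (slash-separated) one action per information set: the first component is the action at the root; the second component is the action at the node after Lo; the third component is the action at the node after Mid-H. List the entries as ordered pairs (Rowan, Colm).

(3,4) (4,4) (3,4) (4,4) (2,5) (2,5) (5,3) (5,3)

vs Mid/h/L: Colm plays Mid → Rowan plays H at [Mid] → Colm plays L at [Mid-H] → (3, 4)
vs Mid/h/M: Colm plays Mid → Rowan plays H at [Mid] → Colm plays M at [Mid-H] → (4, 4)
vs Mid/g/L: Colm plays Mid → Rowan plays H at [Mid] → Colm plays L at [Mid-H] → (3, 4)
vs Mid/g/M: Colm plays Mid → Rowan plays H at [Mid] → Colm plays M at [Mid-H] → (4, 4)
vs Lo/h/L: Colm plays Lo → Colm plays h at [Lo] → Rowan plays S at [Lo-h] → (2, 5)
vs Lo/h/M: Colm plays Lo → Colm plays h at [Lo] → Rowan plays S at [Lo-h] → (2, 5)
vs Lo/g/L: Colm plays Lo → Colm plays g at [Lo] → (5, 3)
vs Lo/g/M: Colm plays Lo → Colm plays g at [Lo] → (5, 3)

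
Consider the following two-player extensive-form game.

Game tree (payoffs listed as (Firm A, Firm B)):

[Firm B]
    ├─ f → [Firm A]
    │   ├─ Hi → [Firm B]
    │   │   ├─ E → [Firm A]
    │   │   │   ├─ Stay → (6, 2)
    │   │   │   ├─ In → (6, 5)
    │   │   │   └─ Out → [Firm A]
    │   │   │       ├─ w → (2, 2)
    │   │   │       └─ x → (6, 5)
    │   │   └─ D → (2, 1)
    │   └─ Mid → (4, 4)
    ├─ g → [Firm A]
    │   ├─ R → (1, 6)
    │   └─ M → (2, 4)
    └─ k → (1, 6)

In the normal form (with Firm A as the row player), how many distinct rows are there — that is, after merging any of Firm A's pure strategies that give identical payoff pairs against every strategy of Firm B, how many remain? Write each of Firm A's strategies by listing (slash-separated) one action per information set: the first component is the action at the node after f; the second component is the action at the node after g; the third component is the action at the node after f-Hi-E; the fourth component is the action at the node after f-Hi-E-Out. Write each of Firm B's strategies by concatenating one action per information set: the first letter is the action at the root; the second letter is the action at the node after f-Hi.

8

Firm A has 24 pure strategies: Hi/R/Stay/w, Hi/R/Stay/x, Hi/R/In/w, Hi/R/In/x, Hi/R/Out/w, Hi/R/Out/x, Hi/M/Stay/w, Hi/M/Stay/x, Hi/M/In/w, Hi/M/In/x, Hi/M/Out/w, Hi/M/Out/x, Mid/R/Stay/w, Mid/R/Stay/x, Mid/R/In/w, Mid/R/In/x, Mid/R/Out/w, Mid/R/Out/x, Mid/M/Stay/w, Mid/M/Stay/x, Mid/M/In/w, Mid/M/In/x, Mid/M/Out/w, Mid/M/Out/x. Columns: fE, fD, gE, gD, kE, kD.
{Hi/R/Stay/w, Hi/R/Stay/x} → row (6,2) (2,1) (1,6) (1,6) (1,6) (1,6)
{Hi/R/In/w, Hi/R/In/x, Hi/R/Out/x} → row (6,5) (2,1) (1,6) (1,6) (1,6) (1,6)
{Hi/R/Out/w} → row (2,2) (2,1) (1,6) (1,6) (1,6) (1,6)
{Hi/M/Stay/w, Hi/M/Stay/x} → row (6,2) (2,1) (2,4) (2,4) (1,6) (1,6)
{Hi/M/In/w, Hi/M/In/x, Hi/M/Out/x} → row (6,5) (2,1) (2,4) (2,4) (1,6) (1,6)
{Hi/M/Out/w} → row (2,2) (2,1) (2,4) (2,4) (1,6) (1,6)
{Mid/R/Stay/w, Mid/R/Stay/x, Mid/R/In/w, Mid/R/In/x, Mid/R/Out/w, Mid/R/Out/x} → row (4,4) (4,4) (1,6) (1,6) (1,6) (1,6)
{Mid/M/Stay/w, Mid/M/Stay/x, Mid/M/In/w, Mid/M/In/x, Mid/M/Out/w, Mid/M/Out/x} → row (4,4) (4,4) (2,4) (2,4) (1,6) (1,6)
That's 8 distinct rows out of 24 strategies.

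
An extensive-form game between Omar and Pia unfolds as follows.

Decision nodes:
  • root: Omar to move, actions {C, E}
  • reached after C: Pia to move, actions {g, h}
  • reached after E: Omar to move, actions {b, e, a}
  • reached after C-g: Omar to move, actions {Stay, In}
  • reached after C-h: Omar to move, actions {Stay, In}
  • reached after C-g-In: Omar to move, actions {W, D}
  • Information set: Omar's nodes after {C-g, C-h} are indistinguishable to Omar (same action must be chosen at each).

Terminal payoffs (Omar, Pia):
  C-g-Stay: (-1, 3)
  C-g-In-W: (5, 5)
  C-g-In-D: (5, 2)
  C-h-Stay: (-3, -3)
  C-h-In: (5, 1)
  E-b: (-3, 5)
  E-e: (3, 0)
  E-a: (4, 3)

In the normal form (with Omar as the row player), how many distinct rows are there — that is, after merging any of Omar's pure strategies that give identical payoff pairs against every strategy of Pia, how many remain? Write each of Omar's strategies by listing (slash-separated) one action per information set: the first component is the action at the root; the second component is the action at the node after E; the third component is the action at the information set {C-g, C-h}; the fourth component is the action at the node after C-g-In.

Omar has 24 pure strategies: C/b/Stay/W, C/b/Stay/D, C/b/In/W, C/b/In/D, C/e/Stay/W, C/e/Stay/D, C/e/In/W, C/e/In/D, C/a/Stay/W, C/a/Stay/D, C/a/In/W, C/a/In/D, E/b/Stay/W, E/b/Stay/D, E/b/In/W, E/b/In/D, E/e/Stay/W, E/e/Stay/D, E/e/In/W, E/e/In/D, E/a/Stay/W, E/a/Stay/D, E/a/In/W, E/a/In/D. Columns: g, h.
{C/b/Stay/W, C/b/Stay/D, C/e/Stay/W, C/e/Stay/D, C/a/Stay/W, C/a/Stay/D} → row (-1,3) (-3,-3)
{C/b/In/W, C/e/In/W, C/a/In/W} → row (5,5) (5,1)
{C/b/In/D, C/e/In/D, C/a/In/D} → row (5,2) (5,1)
{E/b/Stay/W, E/b/Stay/D, E/b/In/W, E/b/In/D} → row (-3,5) (-3,5)
{E/e/Stay/W, E/e/Stay/D, E/e/In/W, E/e/In/D} → row (3,0) (3,0)
{E/a/Stay/W, E/a/Stay/D, E/a/In/W, E/a/In/D} → row (4,3) (4,3)
That's 6 distinct rows out of 24 strategies.

6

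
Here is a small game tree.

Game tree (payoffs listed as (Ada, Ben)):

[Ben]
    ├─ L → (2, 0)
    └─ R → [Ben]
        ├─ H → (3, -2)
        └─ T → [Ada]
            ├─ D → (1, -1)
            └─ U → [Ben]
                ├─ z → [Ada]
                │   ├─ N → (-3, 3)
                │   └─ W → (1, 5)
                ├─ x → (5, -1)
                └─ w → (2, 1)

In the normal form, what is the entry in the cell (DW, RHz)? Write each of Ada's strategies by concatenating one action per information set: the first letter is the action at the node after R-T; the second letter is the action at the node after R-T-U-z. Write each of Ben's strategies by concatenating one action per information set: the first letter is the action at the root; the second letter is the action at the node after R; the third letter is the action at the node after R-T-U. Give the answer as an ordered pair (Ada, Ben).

Trace the play path from the root:
  Ben plays R
  Ben plays H at [R]
→ terminal payoff (3, -2).
(Ada's choice at the node after R-T is never reached on this path, so it doesn't affect the outcome.)

(3, -2)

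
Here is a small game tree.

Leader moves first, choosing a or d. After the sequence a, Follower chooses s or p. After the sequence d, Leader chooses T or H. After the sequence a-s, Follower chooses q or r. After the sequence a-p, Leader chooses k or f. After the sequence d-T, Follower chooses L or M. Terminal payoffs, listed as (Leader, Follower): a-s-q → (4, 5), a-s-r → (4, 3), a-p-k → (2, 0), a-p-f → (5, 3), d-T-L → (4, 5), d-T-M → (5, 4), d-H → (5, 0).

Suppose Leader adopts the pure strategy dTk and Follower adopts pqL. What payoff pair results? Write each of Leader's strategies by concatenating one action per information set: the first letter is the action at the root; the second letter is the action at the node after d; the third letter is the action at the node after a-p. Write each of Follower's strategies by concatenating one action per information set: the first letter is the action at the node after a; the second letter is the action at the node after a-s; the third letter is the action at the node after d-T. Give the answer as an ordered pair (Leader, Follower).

(4, 5)

Trace the play path from the root:
  Leader plays d
  Leader plays T at [d]
  Follower plays L at [d-T]
→ terminal payoff (4, 5).
(Leader's choice at the node after a-p is never reached on this path, so it doesn't affect the outcome.)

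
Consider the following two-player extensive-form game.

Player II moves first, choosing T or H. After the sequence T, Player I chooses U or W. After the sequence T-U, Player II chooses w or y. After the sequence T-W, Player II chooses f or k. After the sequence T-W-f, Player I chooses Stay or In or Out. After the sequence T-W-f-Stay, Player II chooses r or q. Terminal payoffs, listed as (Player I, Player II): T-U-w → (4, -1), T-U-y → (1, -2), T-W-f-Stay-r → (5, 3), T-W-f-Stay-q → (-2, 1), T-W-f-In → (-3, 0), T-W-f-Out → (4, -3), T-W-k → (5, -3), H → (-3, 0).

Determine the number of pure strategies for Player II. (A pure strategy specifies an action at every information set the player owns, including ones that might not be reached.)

16

Player II owns the root with actions {T, H} — two choices.
Player II owns the node after T-U with actions {w, y} — two choices.
Player II owns the node after T-W with actions {f, k} — two choices.
Player II owns the node after T-W-f-Stay with actions {r, q} — two choices.
A pure strategy fixes one action at each information set independently, so the count is the product 2 × 2 × 2 × 2 = 16.
(For reference, Player I has 6 pure strategies, giving a 16×6 normal-form matrix.)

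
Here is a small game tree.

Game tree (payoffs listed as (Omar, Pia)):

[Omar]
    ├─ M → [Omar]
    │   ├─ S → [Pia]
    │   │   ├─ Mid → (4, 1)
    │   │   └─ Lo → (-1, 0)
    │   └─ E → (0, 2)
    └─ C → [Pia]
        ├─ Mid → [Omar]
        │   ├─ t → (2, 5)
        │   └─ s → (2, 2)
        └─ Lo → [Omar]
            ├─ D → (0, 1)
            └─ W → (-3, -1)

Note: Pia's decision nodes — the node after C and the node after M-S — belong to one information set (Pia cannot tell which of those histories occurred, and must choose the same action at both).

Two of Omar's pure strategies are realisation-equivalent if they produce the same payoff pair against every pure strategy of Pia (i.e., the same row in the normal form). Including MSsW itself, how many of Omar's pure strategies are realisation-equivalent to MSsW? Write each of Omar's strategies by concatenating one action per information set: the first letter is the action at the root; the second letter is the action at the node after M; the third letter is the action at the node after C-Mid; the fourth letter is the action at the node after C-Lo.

Row for MSsW (columns Mid, Lo): (4,1) (-1,0).
Under MSsW, Omar's choice at the node after C-Mid and at the node after C-Lo can never be reached regardless of what Pia does, so varying those choices leaves every outcome unchanged.
Holding the reachable choices fixed and varying the unreachable ones freely already gives 2 × 2 = 4 equivalent strategies.
No other strategy reproduces this row, so those 4 are the full class: MStD, MStW, MSsD, MSsW.

4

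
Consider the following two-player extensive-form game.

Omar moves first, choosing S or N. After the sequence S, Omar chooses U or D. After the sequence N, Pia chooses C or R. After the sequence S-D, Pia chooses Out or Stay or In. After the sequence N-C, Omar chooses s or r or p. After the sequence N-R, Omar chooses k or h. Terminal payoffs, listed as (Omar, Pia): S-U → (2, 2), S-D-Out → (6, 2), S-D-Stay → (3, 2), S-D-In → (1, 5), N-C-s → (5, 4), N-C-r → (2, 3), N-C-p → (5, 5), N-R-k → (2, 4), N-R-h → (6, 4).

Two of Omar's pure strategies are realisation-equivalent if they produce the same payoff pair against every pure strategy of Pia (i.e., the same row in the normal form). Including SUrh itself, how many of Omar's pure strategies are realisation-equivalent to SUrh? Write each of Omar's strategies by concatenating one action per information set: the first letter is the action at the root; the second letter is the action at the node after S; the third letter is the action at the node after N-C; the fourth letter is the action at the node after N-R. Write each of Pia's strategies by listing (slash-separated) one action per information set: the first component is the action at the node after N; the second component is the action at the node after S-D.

6

Row for SUrh (columns C/Out, C/Stay, C/In, R/Out, R/Stay, R/In): (2,2) (2,2) (2,2) (2,2) (2,2) (2,2).
Under SUrh, Omar's choice at the node after N-C and at the node after N-R can never be reached regardless of what Pia does, so varying those choices leaves every outcome unchanged.
Holding the reachable choices fixed and varying the unreachable ones freely already gives 3 × 2 = 6 equivalent strategies.
No other strategy reproduces this row, so those 6 are the full class: SUsk, SUsh, SUrk, SUrh, SUpk, SUph.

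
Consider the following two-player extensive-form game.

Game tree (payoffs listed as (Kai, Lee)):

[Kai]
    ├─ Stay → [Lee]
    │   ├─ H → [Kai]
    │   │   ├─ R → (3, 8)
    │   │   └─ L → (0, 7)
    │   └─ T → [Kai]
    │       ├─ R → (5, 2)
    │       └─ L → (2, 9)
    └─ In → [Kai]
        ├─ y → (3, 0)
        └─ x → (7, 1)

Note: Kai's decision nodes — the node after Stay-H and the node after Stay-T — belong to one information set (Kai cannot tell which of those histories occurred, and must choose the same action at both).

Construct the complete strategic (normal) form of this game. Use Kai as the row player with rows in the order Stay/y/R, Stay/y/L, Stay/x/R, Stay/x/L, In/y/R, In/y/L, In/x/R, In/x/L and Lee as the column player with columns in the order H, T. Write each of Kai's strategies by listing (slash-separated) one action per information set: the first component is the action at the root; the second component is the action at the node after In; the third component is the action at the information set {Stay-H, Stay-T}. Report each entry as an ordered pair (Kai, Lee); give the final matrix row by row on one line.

Stay/y/R: (3,8) (5,2) | Stay/y/L: (0,7) (2,9) | Stay/x/R: (3,8) (5,2) | Stay/x/L: (0,7) (2,9) | In/y/R: (3,0) (3,0) | In/y/L: (3,0) (3,0) | In/x/R: (7,1) (7,1) | In/x/L: (7,1) (7,1)

Row Stay/y/R: H→(3,8), T→(5,2)
Row Stay/y/L: H→(0,7), T→(2,9)
Row Stay/x/R: H→(3,8), T→(5,2)
Row Stay/x/L: H→(0,7), T→(2,9)
Row In/y/R: H→(3,0), T→(3,0)
Row In/y/L: H→(3,0), T→(3,0)
Row In/x/R: H→(7,1), T→(7,1)
Row In/x/L: H→(7,1), T→(7,1)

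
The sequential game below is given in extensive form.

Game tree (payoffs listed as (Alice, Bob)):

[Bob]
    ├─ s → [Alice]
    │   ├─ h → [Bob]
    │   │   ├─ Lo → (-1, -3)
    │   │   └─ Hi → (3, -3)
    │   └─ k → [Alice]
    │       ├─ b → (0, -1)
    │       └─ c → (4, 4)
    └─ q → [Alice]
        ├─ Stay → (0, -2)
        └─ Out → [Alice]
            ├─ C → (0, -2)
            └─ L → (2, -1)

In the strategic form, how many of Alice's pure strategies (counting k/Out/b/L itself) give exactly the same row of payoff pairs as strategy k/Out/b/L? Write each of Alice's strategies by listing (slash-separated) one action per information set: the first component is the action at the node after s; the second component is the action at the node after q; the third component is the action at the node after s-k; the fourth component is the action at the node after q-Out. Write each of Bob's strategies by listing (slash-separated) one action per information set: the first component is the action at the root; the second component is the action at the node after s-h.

Row for k/Out/b/L (columns s/Lo, s/Hi, q/Lo, q/Hi): (0,-1) (0,-1) (2,-1) (2,-1).
Every one of Alice's information sets is on the play path for some reply by Bob when Alice follows k/Out/b/L.
Changing the action at any of them therefore changes at least one column, so only k/Out/b/L itself gives this row.

1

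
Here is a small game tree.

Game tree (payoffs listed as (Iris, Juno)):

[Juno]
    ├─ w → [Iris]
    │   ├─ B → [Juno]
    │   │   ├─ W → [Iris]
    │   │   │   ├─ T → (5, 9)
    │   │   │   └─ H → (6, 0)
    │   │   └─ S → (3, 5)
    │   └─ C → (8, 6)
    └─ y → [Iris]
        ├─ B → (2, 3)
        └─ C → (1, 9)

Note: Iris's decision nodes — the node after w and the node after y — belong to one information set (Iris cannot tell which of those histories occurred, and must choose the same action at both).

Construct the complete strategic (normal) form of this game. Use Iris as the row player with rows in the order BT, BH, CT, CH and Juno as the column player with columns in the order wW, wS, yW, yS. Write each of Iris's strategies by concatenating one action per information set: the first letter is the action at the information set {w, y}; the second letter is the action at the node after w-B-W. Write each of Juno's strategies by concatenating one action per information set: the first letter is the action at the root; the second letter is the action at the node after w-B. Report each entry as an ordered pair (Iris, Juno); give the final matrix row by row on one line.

BT: (5,9) (3,5) (2,3) (2,3) | BH: (6,0) (3,5) (2,3) (2,3) | CT: (8,6) (8,6) (1,9) (1,9) | CH: (8,6) (8,6) (1,9) (1,9)

           wW       wS       yW       yS
  BT    (5,9)    (3,5)    (2,3)    (2,3)
  BH    (6,0)    (3,5)    (2,3)    (2,3)
  CT    (8,6)    (8,6)    (1,9)    (1,9)
  CH    (8,6)    (8,6)    (1,9)    (1,9)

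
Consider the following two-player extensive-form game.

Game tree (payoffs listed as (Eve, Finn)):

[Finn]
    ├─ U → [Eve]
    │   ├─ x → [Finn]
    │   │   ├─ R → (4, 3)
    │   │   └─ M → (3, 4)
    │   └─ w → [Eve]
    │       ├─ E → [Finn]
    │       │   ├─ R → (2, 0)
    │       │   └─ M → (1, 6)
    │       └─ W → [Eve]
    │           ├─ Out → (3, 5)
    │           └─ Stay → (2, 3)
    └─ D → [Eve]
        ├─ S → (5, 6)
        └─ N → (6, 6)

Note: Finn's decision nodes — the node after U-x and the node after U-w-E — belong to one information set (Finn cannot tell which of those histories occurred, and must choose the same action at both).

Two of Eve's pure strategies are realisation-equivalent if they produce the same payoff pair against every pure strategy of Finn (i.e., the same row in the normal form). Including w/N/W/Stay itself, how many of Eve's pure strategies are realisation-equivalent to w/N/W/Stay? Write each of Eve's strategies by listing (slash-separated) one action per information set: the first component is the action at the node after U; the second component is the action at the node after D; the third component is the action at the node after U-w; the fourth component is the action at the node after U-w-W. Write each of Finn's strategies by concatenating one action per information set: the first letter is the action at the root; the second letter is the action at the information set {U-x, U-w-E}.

1

Row for w/N/W/Stay (columns UR, UM, DR, DM): (2,3) (2,3) (6,6) (6,6).
Every one of Eve's information sets is on the play path for some reply by Finn when Eve follows w/N/W/Stay.
Changing the action at any of them therefore changes at least one column, so only w/N/W/Stay itself gives this row.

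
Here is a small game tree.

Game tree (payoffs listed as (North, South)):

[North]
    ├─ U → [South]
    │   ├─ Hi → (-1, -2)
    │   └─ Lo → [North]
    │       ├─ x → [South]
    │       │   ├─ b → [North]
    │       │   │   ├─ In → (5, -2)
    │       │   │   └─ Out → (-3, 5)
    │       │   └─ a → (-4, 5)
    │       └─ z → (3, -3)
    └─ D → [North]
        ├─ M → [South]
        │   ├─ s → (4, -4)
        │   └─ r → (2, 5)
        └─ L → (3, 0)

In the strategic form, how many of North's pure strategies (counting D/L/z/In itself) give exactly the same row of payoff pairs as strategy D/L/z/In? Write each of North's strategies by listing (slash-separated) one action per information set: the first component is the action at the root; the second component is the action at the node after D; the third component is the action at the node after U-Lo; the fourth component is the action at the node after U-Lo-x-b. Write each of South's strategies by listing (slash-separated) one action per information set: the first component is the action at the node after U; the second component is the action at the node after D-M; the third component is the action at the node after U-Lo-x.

Row for D/L/z/In (columns Hi/s/b, Hi/s/a, Hi/r/b, Hi/r/a, Lo/s/b, Lo/s/a, Lo/r/b, Lo/r/a): (3,0) (3,0) (3,0) (3,0) (3,0) (3,0) (3,0) (3,0).
Under D/L/z/In, North's choice at the node after U-Lo and at the node after U-Lo-x-b can never be reached regardless of what South does, so varying those choices leaves every outcome unchanged.
Holding the reachable choices fixed and varying the unreachable ones freely already gives 2 × 2 = 4 equivalent strategies.
No other strategy reproduces this row, so those 4 are the full class: D/L/x/In, D/L/x/Out, D/L/z/In, D/L/z/Out.

4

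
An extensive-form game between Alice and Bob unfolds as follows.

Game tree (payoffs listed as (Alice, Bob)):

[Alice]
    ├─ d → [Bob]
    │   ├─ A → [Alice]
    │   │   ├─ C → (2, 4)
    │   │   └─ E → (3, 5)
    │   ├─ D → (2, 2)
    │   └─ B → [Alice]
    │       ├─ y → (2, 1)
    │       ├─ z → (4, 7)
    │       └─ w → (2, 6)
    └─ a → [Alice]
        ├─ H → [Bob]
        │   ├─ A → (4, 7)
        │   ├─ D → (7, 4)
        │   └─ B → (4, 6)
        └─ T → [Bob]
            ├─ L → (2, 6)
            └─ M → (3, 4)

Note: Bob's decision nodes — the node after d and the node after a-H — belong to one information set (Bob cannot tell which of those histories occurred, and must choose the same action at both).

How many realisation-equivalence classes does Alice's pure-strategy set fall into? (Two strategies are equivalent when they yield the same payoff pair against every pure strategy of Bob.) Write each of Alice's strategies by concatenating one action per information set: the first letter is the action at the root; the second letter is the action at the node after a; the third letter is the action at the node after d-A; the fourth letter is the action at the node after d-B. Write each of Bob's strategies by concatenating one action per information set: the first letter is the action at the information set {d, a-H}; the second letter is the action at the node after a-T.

Alice has 24 pure strategies: dHCy, dHCz, dHCw, dHEy, dHEz, dHEw, dTCy, dTCz, dTCw, dTEy, dTEz, dTEw, aHCy, aHCz, aHCw, aHEy, aHEz, aHEw, aTCy, aTCz, aTCw, aTEy, aTEz, aTEw. Columns: AL, AM, DL, DM, BL, BM.
{dHCy, dTCy} → row (2,4) (2,4) (2,2) (2,2) (2,1) (2,1)
{dHCz, dTCz} → row (2,4) (2,4) (2,2) (2,2) (4,7) (4,7)
{dHCw, dTCw} → row (2,4) (2,4) (2,2) (2,2) (2,6) (2,6)
{dHEy, dTEy} → row (3,5) (3,5) (2,2) (2,2) (2,1) (2,1)
{dHEz, dTEz} → row (3,5) (3,5) (2,2) (2,2) (4,7) (4,7)
{dHEw, dTEw} → row (3,5) (3,5) (2,2) (2,2) (2,6) (2,6)
{aHCy, aHCz, aHCw, aHEy, aHEz, aHEw} → row (4,7) (4,7) (7,4) (7,4) (4,6) (4,6)
{aTCy, aTCz, aTCw, aTEy, aTEz, aTEw} → row (2,6) (3,4) (2,6) (3,4) (2,6) (3,4)
That's 8 distinct rows out of 24 strategies.

8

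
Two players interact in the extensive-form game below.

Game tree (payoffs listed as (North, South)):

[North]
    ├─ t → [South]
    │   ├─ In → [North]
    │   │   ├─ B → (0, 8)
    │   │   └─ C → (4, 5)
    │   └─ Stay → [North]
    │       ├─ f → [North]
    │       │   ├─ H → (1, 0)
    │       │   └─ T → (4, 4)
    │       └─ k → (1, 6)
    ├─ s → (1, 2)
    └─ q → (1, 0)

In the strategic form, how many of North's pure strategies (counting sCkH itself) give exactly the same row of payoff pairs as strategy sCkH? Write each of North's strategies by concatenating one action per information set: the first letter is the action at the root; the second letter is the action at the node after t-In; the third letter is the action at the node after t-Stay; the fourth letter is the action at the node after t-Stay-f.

Row for sCkH (columns In, Stay): (1,2) (1,2).
Under sCkH, North's choice at the node after t-In and at the node after t-Stay and at the node after t-Stay-f can never be reached regardless of what South does, so varying those choices leaves every outcome unchanged.
Holding the reachable choices fixed and varying the unreachable ones freely already gives 2 × 2 × 2 = 8 equivalent strategies.
No other strategy reproduces this row, so those 8 are the full class: sBfH, sBfT, sBkH, sBkT, sCfH, sCfT, sCkH, sCkT.

8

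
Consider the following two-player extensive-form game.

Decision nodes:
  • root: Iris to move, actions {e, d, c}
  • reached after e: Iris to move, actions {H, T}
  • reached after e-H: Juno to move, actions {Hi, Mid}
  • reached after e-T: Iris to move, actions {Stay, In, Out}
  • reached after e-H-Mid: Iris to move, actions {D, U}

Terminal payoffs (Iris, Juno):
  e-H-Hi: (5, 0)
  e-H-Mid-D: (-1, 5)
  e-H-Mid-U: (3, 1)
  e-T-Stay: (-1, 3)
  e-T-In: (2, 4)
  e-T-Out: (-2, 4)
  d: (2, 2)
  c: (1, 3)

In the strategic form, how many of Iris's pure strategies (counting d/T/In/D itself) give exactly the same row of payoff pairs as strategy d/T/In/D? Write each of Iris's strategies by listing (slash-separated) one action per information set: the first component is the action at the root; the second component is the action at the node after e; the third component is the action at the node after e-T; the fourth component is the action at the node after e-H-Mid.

12

Row for d/T/In/D (columns Hi, Mid): (2,2) (2,2).
Under d/T/In/D, Iris's choice at the node after e and at the node after e-T and at the node after e-H-Mid can never be reached regardless of what Juno does, so varying those choices leaves every outcome unchanged.
Holding the reachable choices fixed and varying the unreachable ones freely already gives 2 × 3 × 2 = 12 equivalent strategies.
No other strategy reproduces this row, so those 12 are the full class: d/H/Stay/D, d/H/Stay/U, d/H/In/D, d/H/In/U, d/H/Out/D, d/H/Out/U, d/T/Stay/D, d/T/Stay/U, d/T/In/D, d/T/In/U, d/T/Out/D, d/T/Out/U.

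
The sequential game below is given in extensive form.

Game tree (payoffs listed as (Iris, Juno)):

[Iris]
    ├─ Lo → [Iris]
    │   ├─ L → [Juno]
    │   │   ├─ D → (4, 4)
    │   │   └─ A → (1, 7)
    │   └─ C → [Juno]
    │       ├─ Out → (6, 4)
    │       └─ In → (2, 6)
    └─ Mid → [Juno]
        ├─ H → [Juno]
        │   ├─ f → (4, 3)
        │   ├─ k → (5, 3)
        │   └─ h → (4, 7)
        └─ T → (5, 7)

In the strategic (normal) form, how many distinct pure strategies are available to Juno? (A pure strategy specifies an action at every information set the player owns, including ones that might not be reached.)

24

Juno owns the node after Mid with actions {H, T} — two choices.
Juno owns the node after Lo-L with actions {D, A} — two choices.
Juno owns the node after Lo-C with actions {Out, In} — two choices.
Juno owns the node after Mid-H with actions {f, k, h} — three choices.
A pure strategy fixes one action at each information set independently, so the count is the product 2 × 2 × 2 × 3 = 24.
(For reference, Iris has 4 pure strategies, giving a 24×4 normal-form matrix.)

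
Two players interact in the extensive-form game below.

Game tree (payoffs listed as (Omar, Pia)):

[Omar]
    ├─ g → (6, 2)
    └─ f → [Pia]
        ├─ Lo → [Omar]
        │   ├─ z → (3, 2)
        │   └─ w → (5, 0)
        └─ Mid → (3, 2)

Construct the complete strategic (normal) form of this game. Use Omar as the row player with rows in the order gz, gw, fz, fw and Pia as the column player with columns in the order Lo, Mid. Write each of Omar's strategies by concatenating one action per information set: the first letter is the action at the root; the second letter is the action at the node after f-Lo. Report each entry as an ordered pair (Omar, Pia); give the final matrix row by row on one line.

gz: (6,2) (6,2) | gw: (6,2) (6,2) | fz: (3,2) (3,2) | fw: (5,0) (3,2)

           Lo      Mid
  gz    (6,2)    (6,2)
  gw    (6,2)    (6,2)
  fz    (3,2)    (3,2)
  fw    (5,0)    (3,2)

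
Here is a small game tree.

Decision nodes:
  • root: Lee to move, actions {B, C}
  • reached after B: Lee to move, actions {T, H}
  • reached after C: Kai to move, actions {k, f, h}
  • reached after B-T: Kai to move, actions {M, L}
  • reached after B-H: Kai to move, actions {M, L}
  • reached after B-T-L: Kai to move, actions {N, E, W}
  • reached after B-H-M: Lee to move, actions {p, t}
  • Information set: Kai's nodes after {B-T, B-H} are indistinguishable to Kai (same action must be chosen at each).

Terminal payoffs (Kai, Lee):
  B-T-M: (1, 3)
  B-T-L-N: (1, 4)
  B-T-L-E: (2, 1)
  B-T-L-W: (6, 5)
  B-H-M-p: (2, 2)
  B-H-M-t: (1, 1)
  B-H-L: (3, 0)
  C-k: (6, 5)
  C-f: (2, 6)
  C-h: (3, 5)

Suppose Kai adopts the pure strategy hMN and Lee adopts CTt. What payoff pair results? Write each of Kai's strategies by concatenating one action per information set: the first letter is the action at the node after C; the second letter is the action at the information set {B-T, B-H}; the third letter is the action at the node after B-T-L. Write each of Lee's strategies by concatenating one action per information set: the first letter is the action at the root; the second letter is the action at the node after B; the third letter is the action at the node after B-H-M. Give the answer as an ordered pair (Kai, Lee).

Trace the play path from the root:
  Lee plays C
  Kai plays h at [C]
→ terminal payoff (3, 5).
(Kai's choice at the information set {B-T, B-H} is never reached on this path, so it doesn't affect the outcome.)

(3, 5)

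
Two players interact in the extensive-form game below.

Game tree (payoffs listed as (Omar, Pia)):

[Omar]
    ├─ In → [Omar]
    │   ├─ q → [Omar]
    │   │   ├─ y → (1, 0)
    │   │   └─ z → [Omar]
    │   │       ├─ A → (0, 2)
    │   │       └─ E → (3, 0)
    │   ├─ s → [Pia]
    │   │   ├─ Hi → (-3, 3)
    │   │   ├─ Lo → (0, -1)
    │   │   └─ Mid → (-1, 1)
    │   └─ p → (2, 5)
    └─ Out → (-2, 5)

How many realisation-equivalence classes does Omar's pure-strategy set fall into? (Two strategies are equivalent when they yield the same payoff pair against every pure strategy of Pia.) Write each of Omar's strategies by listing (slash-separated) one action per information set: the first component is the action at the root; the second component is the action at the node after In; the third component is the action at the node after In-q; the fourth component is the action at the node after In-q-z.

6

Omar has 24 pure strategies: In/q/y/A, In/q/y/E, In/q/z/A, In/q/z/E, In/s/y/A, In/s/y/E, In/s/z/A, In/s/z/E, In/p/y/A, In/p/y/E, In/p/z/A, In/p/z/E, Out/q/y/A, Out/q/y/E, Out/q/z/A, Out/q/z/E, Out/s/y/A, Out/s/y/E, Out/s/z/A, Out/s/z/E, Out/p/y/A, Out/p/y/E, Out/p/z/A, Out/p/z/E. Columns: Hi, Lo, Mid.
{In/q/y/A, In/q/y/E} → row (1,0) (1,0) (1,0)
{In/q/z/A} → row (0,2) (0,2) (0,2)
{In/q/z/E} → row (3,0) (3,0) (3,0)
{In/s/y/A, In/s/y/E, In/s/z/A, In/s/z/E} → row (-3,3) (0,-1) (-1,1)
{In/p/y/A, In/p/y/E, In/p/z/A, In/p/z/E} → row (2,5) (2,5) (2,5)
{Out/q/y/A, Out/q/y/E, Out/q/z/A, Out/q/z/E, Out/s/y/A, Out/s/y/E, Out/s/z/A, Out/s/z/E, Out/p/y/A, Out/p/y/E, Out/p/z/A, Out/p/z/E} → row (-2,5) (-2,5) (-2,5)
That's 6 distinct rows out of 24 strategies.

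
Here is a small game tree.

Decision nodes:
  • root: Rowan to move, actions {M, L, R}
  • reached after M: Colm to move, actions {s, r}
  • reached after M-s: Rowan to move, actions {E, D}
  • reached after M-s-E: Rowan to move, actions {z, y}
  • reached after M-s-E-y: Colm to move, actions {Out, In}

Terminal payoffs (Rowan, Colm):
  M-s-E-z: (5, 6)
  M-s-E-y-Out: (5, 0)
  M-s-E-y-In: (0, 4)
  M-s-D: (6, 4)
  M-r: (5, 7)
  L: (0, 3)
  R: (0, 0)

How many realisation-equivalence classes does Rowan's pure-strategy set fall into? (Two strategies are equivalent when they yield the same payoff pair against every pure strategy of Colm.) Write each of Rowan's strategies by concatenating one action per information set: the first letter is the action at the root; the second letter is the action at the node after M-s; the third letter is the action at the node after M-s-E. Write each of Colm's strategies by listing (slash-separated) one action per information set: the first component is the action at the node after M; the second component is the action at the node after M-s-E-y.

Rowan has 12 pure strategies: MEz, MEy, MDz, MDy, LEz, LEy, LDz, LDy, REz, REy, RDz, RDy. Columns: s/Out, s/In, r/Out, r/In.
{MEz} → row (5,6) (5,6) (5,7) (5,7)
{MEy} → row (5,0) (0,4) (5,7) (5,7)
{MDz, MDy} → row (6,4) (6,4) (5,7) (5,7)
{LEz, LEy, LDz, LDy} → row (0,3) (0,3) (0,3) (0,3)
{REz, REy, RDz, RDy} → row (0,0) (0,0) (0,0) (0,0)
That's 5 distinct rows out of 12 strategies.

5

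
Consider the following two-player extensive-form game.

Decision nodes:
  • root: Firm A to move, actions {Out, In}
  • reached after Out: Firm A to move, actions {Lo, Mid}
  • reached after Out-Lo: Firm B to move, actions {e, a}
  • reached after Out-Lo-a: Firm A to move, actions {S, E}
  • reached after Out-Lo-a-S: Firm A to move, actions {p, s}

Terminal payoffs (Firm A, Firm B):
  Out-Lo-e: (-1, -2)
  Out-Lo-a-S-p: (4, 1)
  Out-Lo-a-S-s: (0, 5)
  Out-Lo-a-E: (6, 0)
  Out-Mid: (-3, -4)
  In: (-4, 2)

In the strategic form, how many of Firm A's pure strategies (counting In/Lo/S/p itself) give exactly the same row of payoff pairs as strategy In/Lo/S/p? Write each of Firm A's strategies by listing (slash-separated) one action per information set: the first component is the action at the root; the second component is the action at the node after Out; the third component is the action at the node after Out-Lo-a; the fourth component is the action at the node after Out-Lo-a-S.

Row for In/Lo/S/p (columns e, a): (-4,2) (-4,2).
Under In/Lo/S/p, Firm A's choice at the node after Out and at the node after Out-Lo-a and at the node after Out-Lo-a-S can never be reached regardless of what Firm B does, so varying those choices leaves every outcome unchanged.
Holding the reachable choices fixed and varying the unreachable ones freely already gives 2 × 2 × 2 = 8 equivalent strategies.
No other strategy reproduces this row, so those 8 are the full class: In/Lo/S/p, In/Lo/S/s, In/Lo/E/p, In/Lo/E/s, In/Mid/S/p, In/Mid/S/s, In/Mid/E/p, In/Mid/E/s.

8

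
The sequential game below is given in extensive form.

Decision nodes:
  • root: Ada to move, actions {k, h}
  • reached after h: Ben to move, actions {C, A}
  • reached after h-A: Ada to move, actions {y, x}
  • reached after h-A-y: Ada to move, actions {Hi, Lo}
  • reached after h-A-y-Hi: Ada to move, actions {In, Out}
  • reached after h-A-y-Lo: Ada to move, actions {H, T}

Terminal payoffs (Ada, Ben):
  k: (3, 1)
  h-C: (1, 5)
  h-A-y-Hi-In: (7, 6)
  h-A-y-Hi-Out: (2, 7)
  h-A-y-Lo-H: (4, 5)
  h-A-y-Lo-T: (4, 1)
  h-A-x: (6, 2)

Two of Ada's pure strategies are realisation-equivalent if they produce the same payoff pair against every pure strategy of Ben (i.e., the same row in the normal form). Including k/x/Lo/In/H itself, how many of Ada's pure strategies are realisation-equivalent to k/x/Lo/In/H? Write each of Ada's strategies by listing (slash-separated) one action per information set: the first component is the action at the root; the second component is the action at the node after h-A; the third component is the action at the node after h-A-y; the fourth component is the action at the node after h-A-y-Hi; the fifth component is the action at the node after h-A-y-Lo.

16

Row for k/x/Lo/In/H (columns C, A): (3,1) (3,1).
Under k/x/Lo/In/H, Ada's choice at the node after h-A and at the node after h-A-y and at the node after h-A-y-Hi and at the node after h-A-y-Lo can never be reached regardless of what Ben does, so varying those choices leaves every outcome unchanged.
Holding the reachable choices fixed and varying the unreachable ones freely already gives 2 × 2 × 2 × 2 = 16 equivalent strategies.
No other strategy reproduces this row, so those 16 are the full class: k/y/Hi/In/H, k/y/Hi/In/T, k/y/Hi/Out/H, k/y/Hi/Out/T, k/y/Lo/In/H, k/y/Lo/In/T, k/y/Lo/Out/H, k/y/Lo/Out/T, k/x/Hi/In/H, k/x/Hi/In/T, k/x/Hi/Out/H, k/x/Hi/Out/T, k/x/Lo/In/H, k/x/Lo/In/T, k/x/Lo/Out/H, k/x/Lo/Out/T.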